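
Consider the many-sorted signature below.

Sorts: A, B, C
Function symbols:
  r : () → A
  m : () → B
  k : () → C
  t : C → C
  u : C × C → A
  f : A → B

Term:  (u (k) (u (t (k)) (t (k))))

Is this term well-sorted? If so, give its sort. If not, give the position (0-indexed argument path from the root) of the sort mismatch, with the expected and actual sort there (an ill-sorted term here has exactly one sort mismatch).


ill-sorted at position [1]: expected C, got A

  (k) : C
      (k) : C
    (t (k)) : C
      (k) : C
    (t (k)) : C
  (u (t (k)) (t (k))) : A
(u (k) (u (t (k)) (t (k)))) : ✗ arg 1 at [1] has sort A, expected C


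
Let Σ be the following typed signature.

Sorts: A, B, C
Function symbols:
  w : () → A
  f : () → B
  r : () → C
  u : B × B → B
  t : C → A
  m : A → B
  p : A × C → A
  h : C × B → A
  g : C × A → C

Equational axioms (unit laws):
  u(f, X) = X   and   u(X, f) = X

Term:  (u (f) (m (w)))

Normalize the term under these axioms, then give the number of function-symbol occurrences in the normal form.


1. (u (f) (m (w)))  →  (m (w))
normal form: (m (w))

size = 2


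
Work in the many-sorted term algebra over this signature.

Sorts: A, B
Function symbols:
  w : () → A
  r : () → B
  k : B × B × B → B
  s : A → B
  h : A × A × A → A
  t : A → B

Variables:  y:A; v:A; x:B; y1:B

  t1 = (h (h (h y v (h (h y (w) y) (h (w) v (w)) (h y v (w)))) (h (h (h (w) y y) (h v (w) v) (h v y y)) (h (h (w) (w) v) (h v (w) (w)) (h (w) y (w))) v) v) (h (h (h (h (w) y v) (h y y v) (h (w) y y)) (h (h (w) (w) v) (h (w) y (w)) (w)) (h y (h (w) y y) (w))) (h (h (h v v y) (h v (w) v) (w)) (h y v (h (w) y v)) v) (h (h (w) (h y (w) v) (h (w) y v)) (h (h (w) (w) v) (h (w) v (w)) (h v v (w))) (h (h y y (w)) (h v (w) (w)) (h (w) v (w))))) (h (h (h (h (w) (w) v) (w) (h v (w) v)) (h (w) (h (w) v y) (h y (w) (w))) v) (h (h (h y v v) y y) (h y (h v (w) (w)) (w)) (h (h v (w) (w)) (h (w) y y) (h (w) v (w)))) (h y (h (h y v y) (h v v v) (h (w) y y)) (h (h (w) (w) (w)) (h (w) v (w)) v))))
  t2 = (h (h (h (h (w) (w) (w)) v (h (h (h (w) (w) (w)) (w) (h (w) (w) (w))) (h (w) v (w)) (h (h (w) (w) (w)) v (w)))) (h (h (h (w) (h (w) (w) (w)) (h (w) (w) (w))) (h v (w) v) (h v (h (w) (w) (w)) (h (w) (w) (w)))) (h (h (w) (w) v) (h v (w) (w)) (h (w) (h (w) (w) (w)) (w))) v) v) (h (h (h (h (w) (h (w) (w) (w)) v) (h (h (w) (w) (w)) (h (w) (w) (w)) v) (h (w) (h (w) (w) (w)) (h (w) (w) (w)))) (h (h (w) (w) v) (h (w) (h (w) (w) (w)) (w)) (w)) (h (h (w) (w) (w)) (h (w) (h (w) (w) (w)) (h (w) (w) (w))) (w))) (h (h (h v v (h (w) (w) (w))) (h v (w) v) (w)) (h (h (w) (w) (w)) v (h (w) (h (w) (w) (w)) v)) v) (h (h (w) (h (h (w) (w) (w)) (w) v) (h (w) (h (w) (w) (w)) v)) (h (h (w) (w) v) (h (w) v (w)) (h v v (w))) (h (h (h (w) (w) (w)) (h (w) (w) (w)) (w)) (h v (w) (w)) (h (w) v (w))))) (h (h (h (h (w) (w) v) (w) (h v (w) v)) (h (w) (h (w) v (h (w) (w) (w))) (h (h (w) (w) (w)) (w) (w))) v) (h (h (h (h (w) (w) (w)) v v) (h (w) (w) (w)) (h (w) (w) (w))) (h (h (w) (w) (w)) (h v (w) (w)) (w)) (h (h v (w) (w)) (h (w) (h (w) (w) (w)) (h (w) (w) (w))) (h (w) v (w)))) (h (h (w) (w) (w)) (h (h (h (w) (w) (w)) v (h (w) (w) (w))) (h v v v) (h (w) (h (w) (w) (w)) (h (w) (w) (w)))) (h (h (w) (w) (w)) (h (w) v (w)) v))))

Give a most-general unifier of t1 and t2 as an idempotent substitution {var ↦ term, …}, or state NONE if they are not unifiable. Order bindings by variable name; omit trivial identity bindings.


{y ↦ (h (w) (w) (w))}


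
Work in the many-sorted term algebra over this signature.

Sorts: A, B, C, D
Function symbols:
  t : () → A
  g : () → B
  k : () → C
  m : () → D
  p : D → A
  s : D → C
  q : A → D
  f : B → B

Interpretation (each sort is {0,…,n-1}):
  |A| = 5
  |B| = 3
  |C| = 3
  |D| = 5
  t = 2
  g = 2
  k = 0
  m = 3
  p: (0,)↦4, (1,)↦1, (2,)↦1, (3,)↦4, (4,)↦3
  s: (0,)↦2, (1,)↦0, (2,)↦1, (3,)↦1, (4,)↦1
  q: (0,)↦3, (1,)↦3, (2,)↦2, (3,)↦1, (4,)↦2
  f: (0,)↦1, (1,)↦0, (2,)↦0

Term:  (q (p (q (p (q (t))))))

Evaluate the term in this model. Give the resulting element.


  t = 2
  (q (t)) = q(2,) = 2
  (p (q (t))) = p(2,) = 1
  (q (p (q (t)))) = q(1,) = 3
  (p (q (p (q (t))))) = p(3,) = 4
  (q (p (q (p (q (t)))))) = q(4,) = 2

value = 2


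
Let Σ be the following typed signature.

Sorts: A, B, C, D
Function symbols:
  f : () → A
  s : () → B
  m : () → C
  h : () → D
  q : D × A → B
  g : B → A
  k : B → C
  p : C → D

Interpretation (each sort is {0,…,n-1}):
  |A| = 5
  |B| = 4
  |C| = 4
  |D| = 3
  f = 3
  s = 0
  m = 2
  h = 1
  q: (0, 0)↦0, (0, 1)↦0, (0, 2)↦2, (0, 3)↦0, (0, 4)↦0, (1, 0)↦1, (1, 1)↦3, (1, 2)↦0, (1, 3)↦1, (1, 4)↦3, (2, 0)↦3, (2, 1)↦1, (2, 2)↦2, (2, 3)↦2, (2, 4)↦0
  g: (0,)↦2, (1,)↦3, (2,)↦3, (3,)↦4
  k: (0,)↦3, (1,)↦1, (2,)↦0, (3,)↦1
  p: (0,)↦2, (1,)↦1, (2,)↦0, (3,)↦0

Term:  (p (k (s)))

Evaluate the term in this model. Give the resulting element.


value = 0

  s = 0
  (k (s)) = k(0,) = 3
  (p (k (s))) = p(3,) = 0


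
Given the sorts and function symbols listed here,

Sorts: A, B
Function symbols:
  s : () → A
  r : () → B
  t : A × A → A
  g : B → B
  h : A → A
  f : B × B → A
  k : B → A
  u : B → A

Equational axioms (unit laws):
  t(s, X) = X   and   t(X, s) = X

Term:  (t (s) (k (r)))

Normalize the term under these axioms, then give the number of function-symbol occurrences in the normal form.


size = 2

1. (t (s) (k (r)))  →  (k (r))
normal form: (k (r))


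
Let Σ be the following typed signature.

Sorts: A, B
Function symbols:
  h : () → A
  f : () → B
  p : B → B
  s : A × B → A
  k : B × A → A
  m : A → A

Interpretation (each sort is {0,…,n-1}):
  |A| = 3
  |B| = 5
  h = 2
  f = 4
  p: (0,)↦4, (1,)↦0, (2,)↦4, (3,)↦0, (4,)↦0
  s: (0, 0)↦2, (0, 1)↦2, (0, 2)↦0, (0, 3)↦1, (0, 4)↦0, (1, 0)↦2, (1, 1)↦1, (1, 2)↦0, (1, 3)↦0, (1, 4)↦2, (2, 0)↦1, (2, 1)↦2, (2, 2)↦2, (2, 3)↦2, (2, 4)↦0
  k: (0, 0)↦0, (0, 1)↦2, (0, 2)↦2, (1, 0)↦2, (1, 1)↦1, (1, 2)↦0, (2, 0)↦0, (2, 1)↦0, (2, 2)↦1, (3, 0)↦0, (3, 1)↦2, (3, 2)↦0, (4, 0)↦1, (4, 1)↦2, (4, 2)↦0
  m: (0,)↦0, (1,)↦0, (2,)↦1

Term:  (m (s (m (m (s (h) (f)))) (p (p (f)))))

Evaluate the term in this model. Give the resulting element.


  h = 2
  f = 4
  (s (h) (f)) = s(2, 4) = 0
  (m (s (h) (f))) = m(0,) = 0
  (m (m (s (h) (f)))) = m(0,) = 0
  f = 4
  (p (f)) = p(4,) = 0
  (p (p (f))) = p(0,) = 4
  (s (m (m (s (h) (f)))) (p (p (f)))) = s(0, 4) = 0
  (m (s (m (m (s (h) (f)))) (p (p (f))))) = m(0,) = 0

value = 0


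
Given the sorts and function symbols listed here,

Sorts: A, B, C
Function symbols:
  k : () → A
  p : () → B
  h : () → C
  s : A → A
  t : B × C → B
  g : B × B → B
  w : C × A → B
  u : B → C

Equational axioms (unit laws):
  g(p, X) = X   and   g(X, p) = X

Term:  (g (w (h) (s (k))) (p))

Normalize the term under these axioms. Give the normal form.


1. (g (w (h) (s (k))) (p))  →  (w (h) (s (k)))

normal form = (w (h) (s (k)))


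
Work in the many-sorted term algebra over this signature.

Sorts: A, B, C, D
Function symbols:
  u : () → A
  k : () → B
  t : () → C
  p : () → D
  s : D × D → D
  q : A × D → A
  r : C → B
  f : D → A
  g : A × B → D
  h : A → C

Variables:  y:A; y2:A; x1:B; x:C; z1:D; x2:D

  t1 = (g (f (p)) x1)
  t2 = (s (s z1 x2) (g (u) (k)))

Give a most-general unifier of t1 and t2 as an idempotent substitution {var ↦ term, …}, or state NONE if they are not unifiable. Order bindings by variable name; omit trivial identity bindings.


NONE (not unifiable)

head clash or occurs-check failure — not unifiable


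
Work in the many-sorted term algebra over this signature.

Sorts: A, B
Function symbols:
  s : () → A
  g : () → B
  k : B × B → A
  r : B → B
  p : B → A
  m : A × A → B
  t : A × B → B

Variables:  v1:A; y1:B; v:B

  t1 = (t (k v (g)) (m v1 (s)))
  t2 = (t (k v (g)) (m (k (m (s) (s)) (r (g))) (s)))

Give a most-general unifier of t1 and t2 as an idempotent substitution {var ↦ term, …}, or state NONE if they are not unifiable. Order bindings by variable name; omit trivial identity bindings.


{v1 ↦ (k (m (s) (s)) (r (g)))}


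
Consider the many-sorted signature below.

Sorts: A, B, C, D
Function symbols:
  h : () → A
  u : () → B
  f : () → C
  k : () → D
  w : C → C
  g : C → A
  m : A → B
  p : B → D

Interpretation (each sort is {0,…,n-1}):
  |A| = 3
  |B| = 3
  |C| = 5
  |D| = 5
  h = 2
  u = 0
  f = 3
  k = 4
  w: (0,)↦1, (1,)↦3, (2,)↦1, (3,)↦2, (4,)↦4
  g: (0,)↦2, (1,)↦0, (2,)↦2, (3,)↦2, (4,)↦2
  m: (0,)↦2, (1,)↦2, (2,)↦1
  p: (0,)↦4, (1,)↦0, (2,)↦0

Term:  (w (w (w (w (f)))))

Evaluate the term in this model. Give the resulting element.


value = 2

  f = 3
  (w (f)) = w(3,) = 2
  (w (w (f))) = w(2,) = 1
  (w (w (w (f)))) = w(1,) = 3
  (w (w (w (w (f))))) = w(3,) = 2


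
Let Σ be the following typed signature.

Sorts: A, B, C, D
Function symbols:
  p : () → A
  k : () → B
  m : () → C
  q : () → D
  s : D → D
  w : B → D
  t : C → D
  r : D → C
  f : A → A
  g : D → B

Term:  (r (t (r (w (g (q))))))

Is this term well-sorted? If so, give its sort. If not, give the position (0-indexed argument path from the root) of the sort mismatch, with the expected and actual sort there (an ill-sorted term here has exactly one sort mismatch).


          (q) : D
        (g (q)) : B
      (w (g (q))) : D
    (r (w (g (q)))) : C
  (t (r (w (g (q))))) : D
(r (t (r (w (g (q)))))) : C

well-sorted; sort = C


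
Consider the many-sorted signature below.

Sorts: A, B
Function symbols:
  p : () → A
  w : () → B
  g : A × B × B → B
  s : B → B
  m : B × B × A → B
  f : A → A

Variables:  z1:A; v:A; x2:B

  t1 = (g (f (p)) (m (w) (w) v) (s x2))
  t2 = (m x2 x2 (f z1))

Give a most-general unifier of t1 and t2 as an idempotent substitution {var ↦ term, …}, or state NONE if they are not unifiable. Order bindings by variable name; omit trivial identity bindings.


NONE (not unifiable)

head clash or occurs-check failure — not unifiable


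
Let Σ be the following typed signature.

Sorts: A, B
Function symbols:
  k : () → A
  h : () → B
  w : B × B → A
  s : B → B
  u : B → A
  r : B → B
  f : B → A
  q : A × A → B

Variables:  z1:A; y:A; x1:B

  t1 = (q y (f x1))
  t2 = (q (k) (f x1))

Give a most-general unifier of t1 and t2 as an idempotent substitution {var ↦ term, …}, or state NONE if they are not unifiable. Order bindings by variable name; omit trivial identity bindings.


{y ↦ (k)}


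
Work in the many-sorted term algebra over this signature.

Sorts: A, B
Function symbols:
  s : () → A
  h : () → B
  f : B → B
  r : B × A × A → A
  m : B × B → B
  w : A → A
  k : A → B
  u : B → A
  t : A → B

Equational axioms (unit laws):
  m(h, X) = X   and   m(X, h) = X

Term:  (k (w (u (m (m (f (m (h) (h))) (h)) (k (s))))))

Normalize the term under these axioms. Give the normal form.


normal form = (k (w (u (m (f (h)) (k (s))))))

1. (k (w (u (m (m (f (m (h) (h))) (h)) (k (s))))))  →  (k (w (u (m (f (m (h) (h))) (k (s))))))
2. (k (w (u (m (f (m (h) (h))) (k (s))))))  →  (k (w (u (m (f (h)) (k (s))))))


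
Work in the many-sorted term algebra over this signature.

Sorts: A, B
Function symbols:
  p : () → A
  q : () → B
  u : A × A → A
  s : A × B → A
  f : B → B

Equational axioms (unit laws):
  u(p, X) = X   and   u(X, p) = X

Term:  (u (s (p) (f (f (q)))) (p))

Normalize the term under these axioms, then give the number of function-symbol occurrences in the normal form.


1. (u (s (p) (f (f (q)))) (p))  →  (s (p) (f (f (q))))
normal form: (s (p) (f (f (q))))

size = 5


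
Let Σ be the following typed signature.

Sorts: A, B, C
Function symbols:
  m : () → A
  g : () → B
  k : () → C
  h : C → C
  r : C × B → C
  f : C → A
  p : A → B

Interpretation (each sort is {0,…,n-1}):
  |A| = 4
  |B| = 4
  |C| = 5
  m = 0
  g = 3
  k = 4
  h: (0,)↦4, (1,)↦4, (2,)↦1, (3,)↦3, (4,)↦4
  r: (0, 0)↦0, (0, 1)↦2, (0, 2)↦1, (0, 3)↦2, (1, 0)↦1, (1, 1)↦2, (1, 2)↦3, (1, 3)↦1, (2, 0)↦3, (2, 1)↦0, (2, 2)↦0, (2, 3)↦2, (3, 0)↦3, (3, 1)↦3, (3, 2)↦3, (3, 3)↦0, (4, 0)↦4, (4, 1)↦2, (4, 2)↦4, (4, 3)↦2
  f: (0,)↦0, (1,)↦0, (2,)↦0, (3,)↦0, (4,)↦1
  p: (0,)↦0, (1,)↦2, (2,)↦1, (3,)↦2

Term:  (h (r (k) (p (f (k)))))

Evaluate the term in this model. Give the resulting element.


value = 4

  k = 4
  k = 4
  (f (k)) = f(4,) = 1
  (p (f (k))) = p(1,) = 2
  (r (k) (p (f (k)))) = r(4, 2) = 4
  (h (r (k) (p (f (k))))) = h(4,) = 4


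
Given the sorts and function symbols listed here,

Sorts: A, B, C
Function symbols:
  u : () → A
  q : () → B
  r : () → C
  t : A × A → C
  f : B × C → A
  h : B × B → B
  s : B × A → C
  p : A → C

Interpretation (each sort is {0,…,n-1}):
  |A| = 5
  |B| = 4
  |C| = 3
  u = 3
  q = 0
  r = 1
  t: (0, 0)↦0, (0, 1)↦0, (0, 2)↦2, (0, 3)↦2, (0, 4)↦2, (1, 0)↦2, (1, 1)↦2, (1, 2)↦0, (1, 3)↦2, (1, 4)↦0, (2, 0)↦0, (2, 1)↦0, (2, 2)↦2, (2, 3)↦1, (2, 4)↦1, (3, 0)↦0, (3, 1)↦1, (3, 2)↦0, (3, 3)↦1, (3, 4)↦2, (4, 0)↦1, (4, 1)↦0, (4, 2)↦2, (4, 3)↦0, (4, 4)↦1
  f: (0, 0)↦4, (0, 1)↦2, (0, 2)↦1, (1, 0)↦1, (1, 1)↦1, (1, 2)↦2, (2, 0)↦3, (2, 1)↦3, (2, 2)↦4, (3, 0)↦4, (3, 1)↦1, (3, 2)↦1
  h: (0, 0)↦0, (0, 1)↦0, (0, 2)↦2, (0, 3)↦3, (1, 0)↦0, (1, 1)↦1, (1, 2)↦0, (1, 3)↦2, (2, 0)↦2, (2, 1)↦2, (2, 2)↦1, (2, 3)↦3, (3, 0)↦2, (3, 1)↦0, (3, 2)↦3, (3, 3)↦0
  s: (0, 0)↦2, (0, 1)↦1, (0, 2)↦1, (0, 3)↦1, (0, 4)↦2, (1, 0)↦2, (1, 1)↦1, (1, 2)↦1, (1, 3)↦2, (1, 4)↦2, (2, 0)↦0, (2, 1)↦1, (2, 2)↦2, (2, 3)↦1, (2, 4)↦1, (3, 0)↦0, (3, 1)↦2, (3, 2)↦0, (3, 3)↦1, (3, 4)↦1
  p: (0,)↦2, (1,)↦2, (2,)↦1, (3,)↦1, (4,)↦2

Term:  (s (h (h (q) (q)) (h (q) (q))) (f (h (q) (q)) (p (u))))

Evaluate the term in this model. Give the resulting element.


  q = 0
  q = 0
  (h (q) (q)) = h(0, 0) = 0
  q = 0
  q = 0
  (h (q) (q)) = h(0, 0) = 0
  (h (h (q) (q)) (h (q) (q))) = h(0, 0) = 0
  q = 0
  q = 0
  (h (q) (q)) = h(0, 0) = 0
  u = 3
  (p (u)) = p(3,) = 1
  (f (h (q) (q)) (p (u))) = f(0, 1) = 2
  (s (h (h (q) (q)) (h (q) (q))) (f (h (q) (q)) (p (u)))) = s(0, 2) = 1

value = 1


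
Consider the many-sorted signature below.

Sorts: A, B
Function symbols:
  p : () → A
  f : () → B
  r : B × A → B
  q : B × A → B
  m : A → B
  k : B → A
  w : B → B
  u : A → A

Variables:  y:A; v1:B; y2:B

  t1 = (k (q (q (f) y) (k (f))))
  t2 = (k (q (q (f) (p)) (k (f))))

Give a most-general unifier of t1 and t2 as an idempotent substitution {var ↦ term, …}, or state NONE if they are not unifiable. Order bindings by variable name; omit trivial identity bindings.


{y ↦ (p)}


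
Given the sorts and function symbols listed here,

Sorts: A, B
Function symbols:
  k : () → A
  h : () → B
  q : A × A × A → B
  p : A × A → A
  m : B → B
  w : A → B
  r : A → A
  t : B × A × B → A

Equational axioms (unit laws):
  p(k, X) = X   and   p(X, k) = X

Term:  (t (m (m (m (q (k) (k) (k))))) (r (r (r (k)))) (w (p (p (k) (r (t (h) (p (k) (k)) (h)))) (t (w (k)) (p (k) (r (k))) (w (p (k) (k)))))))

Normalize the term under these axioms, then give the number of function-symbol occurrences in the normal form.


size = 26

1. (t (m (m (m (q (k) (k) (k))))) (r (r (r (k)))) (w (p (p (k) (r (t (h) (p (k) (k)) (h)))) (t (w (k)) (p (k) (r (k))) (w (p (k) (k)))))))  →  (t (m (m (m (q (k) (k) (k))))) (r (r (r (k)))) (w (p (r (t (h) (p (k) (k)) (h))) (t (w (k)) (p (k) (r (k))) (w (p (k) (k)))))))
2. (t (m (m (m (q (k) (k) (k))))) (r (r (r (k)))) (w (p (r (t (h) (p (k) (k)) (h))) (t (w (k)) (p (k) (r (k))) (w (p (k) (k)))))))  →  (t (m (m (m (q (k) (k) (k))))) (r (r (r (k)))) (w (p (r (t (h) (k) (h))) (t (w (k)) (p (k) (r (k))) (w (p (k) (k)))))))
3. (t (m (m (m (q (k) (k) (k))))) (r (r (r (k)))) (w (p (r (t (h) (k) (h))) (t (w (k)) (p (k) (r (k))) (w (p (k) (k)))))))  →  (t (m (m (m (q (k) (k) (k))))) (r (r (r (k)))) (w (p (r (t (h) (k) (h))) (t (w (k)) (r (k)) (w (p (k) (k)))))))
4. (t (m (m (m (q (k) (k) (k))))) (r (r (r (k)))) (w (p (r (t (h) (k) (h))) (t (w (k)) (r (k)) (w (p (k) (k)))))))  →  (t (m (m (m (q (k) (k) (k))))) (r (r (r (k)))) (w (p (r (t (h) (k) (h))) (t (w (k)) (r (k)) (w (k))))))
normal form: (t (m (m (m (q (k) (k) (k))))) (r (r (r (k)))) (w (p (r (t (h) (k) (h))) (t (w (k)) (r (k)) (w (k))))))


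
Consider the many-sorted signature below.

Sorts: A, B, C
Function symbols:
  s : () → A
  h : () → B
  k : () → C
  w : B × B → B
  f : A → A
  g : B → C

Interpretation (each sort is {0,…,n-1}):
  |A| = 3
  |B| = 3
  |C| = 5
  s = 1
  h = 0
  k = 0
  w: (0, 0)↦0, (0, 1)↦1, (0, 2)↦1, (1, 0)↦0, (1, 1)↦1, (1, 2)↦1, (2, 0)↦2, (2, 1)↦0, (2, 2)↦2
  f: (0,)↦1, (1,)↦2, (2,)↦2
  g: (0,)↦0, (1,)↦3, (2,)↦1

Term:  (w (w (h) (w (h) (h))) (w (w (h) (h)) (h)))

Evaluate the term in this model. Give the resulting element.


  h = 0
  h = 0
  h = 0
  (w (h) (h)) = w(0, 0) = 0
  (w (h) (w (h) (h))) = w(0, 0) = 0
  h = 0
  h = 0
  (w (h) (h)) = w(0, 0) = 0
  h = 0
  (w (w (h) (h)) (h)) = w(0, 0) = 0
  (w (w (h) (w (h) (h))) (w (w (h) (h)) (h))) = w(0, 0) = 0

value = 0


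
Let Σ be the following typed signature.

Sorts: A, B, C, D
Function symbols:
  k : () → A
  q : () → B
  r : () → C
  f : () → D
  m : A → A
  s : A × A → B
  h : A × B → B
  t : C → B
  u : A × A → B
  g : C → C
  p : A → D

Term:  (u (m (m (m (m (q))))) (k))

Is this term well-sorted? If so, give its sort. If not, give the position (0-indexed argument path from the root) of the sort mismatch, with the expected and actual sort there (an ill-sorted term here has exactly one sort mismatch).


ill-sorted at position [0, 0, 0, 0, 0]: expected A, got B

          (q) : B
        (m (q)) : ✗ arg 0 at [0, 0, 0, 0, 0] has sort B, expected A
  (k) : A


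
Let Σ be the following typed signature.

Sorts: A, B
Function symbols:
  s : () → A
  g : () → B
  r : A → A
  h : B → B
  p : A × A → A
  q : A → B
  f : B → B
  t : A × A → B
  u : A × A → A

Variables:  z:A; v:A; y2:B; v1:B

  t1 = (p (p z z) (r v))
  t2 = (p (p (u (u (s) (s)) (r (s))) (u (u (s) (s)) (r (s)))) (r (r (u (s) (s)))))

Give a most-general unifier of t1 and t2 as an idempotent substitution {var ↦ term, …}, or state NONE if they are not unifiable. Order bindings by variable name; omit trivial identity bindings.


{v ↦ (r (u (s) (s))), z ↦ (u (u (s) (s)) (r (s)))}


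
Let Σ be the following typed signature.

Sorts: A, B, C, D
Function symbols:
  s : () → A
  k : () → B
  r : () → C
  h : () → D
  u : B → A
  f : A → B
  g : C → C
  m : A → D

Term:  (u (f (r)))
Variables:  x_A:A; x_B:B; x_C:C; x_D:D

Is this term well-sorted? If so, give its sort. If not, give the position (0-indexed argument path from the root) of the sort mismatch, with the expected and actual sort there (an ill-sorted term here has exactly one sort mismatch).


    (r) : C
  (f (r)) : ✗ arg 0 at [0, 0] has sort C, expected A

ill-sorted at position [0, 0]: expected A, got C


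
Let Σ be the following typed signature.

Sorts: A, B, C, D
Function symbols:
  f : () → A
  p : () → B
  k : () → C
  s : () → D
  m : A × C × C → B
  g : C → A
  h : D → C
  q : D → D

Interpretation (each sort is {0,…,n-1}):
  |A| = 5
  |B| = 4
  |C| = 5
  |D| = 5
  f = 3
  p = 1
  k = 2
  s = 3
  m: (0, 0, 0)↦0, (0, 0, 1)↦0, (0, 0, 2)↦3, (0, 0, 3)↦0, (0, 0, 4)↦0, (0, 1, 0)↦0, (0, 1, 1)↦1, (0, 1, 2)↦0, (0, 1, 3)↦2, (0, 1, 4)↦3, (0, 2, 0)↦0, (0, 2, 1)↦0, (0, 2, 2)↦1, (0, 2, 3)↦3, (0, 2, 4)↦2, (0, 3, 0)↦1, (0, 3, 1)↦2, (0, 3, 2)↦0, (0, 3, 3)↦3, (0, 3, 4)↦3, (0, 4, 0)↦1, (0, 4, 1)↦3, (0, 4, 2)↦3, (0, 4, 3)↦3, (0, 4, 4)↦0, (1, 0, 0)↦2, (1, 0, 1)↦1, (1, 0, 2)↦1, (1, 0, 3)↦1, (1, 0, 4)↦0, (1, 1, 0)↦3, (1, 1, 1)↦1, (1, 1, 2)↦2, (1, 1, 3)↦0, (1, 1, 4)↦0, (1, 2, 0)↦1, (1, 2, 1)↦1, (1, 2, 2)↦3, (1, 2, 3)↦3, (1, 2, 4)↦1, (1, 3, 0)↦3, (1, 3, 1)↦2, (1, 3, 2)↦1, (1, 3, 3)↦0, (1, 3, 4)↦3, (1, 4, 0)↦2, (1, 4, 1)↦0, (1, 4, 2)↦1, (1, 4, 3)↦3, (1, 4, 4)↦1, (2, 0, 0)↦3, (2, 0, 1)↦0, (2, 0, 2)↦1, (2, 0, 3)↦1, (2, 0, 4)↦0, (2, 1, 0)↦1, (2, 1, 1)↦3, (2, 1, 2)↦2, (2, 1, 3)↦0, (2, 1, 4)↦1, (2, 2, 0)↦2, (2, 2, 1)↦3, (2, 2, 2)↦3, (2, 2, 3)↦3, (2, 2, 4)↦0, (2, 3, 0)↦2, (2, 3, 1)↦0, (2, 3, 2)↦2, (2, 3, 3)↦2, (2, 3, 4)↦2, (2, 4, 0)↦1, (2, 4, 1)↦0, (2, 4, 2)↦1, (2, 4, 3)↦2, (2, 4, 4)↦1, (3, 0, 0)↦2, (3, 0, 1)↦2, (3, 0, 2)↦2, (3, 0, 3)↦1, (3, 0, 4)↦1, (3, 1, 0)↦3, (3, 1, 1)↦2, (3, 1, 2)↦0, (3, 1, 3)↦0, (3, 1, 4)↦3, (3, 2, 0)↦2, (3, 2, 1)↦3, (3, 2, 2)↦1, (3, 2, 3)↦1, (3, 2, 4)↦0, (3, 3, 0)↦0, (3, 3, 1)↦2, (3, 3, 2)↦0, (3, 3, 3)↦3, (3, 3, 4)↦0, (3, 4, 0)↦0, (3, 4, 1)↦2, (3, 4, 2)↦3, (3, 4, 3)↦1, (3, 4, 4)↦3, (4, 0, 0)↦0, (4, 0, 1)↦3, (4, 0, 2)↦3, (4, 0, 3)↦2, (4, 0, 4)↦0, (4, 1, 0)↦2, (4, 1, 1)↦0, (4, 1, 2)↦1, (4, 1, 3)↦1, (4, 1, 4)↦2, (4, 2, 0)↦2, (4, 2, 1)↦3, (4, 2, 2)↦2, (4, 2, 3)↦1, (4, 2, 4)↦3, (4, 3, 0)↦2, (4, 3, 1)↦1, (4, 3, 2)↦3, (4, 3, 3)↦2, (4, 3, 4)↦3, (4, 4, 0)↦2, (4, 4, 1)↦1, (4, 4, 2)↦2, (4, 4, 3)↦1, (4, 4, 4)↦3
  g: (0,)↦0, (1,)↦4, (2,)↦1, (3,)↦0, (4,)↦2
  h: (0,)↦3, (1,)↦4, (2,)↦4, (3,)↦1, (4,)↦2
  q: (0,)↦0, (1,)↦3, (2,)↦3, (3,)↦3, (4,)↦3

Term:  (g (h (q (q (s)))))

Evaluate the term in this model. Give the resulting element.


value = 4

  s = 3
  (q (s)) = q(3,) = 3
  (q (q (s))) = q(3,) = 3
  (h (q (q (s)))) = h(3,) = 1
  (g (h (q (q (s))))) = g(1,) = 4


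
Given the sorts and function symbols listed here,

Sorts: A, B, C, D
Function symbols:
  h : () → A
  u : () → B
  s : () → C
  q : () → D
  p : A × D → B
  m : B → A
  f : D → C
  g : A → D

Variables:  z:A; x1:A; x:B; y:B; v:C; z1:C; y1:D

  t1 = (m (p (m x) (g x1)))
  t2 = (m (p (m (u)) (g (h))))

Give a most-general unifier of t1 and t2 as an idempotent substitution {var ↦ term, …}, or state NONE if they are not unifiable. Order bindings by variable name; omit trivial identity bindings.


{x ↦ (u), x1 ↦ (h)}


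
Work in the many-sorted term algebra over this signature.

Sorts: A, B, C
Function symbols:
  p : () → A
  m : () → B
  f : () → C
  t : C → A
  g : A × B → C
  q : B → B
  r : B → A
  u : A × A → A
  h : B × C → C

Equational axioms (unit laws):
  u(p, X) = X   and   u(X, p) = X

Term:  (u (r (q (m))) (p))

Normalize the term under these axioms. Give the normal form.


normal form = (r (q (m)))

1. (u (r (q (m))) (p))  →  (r (q (m)))


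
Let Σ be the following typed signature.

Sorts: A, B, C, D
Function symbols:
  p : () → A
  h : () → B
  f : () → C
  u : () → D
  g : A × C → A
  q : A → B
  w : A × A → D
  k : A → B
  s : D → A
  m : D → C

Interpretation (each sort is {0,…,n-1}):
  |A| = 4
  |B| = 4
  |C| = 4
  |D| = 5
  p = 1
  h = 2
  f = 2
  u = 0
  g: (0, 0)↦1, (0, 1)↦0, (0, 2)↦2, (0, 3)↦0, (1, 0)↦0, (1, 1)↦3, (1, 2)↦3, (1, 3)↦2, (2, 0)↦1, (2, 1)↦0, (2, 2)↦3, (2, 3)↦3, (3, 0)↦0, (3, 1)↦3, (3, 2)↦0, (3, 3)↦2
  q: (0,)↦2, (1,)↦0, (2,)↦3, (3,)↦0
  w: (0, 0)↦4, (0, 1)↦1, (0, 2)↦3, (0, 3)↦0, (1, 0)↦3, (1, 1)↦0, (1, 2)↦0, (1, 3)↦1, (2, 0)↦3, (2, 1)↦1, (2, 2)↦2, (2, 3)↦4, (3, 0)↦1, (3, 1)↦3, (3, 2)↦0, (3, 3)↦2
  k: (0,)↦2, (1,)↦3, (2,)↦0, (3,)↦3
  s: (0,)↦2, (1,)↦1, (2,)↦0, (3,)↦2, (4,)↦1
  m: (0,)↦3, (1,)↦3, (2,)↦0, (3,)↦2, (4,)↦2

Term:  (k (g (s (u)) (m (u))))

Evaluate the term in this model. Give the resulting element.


value = 3

  u = 0
  (s (u)) = s(0,) = 2
  u = 0
  (m (u)) = m(0,) = 3
  (g (s (u)) (m (u))) = g(2, 3) = 3
  (k (g (s (u)) (m (u)))) = k(3,) = 3


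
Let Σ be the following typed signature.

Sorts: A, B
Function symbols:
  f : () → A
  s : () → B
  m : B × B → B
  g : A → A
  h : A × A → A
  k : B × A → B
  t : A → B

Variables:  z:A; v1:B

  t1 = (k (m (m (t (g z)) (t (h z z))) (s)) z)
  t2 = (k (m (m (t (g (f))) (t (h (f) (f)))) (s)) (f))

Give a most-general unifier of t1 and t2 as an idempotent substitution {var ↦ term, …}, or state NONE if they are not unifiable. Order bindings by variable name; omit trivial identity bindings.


{z ↦ (f)}


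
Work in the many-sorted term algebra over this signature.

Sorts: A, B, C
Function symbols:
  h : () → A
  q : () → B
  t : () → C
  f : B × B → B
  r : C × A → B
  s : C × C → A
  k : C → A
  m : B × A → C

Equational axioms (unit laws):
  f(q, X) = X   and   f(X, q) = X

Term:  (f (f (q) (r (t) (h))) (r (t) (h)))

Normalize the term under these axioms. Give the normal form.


normal form = (f (r (t) (h)) (r (t) (h)))

1. (f (f (q) (r (t) (h))) (r (t) (h)))  →  (f (r (t) (h)) (r (t) (h)))


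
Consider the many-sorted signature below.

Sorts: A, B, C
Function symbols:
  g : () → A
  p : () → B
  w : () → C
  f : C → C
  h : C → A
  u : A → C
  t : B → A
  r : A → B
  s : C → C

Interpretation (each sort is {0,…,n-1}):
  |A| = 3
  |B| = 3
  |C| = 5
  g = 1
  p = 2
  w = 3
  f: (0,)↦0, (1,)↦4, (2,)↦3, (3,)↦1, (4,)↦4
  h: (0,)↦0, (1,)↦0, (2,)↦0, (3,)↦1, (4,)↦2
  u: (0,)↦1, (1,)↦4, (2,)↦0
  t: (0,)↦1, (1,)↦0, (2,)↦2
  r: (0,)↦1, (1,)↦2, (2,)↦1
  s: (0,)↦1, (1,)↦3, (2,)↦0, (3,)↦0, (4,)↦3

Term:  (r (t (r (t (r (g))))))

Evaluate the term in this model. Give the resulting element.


value = 1

  g = 1
  (r (g)) = r(1,) = 2
  (t (r (g))) = t(2,) = 2
  (r (t (r (g)))) = r(2,) = 1
  (t (r (t (r (g))))) = t(1,) = 0
  (r (t (r (t (r (g)))))) = r(0,) = 1


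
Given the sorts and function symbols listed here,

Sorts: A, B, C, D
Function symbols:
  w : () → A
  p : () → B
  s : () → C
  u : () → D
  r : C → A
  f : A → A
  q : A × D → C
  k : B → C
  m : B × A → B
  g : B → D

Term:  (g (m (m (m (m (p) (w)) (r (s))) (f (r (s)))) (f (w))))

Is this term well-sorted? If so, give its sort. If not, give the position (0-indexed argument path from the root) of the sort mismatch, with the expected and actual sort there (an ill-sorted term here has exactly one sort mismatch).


well-sorted; sort = D

          (p) : B
          (w) : A
        (m (p) (w)) : B
          (s) : C
        (r (s)) : A
      (m (m (p) (w)) (r (s))) : B
          (s) : C
        (r (s)) : A
      (f (r (s))) : A
    (m (m (m (p) (w)) (r (s))) (f (r (s)))) : B
      (w) : A
    (f (w)) : A
  (m (m (m (m (p) (w)) (r (s))) (f (r (s)))) (f (w))) : B
(g (m (m (m (m (p) (w)) (r (s))) (f (r (s)))) (f (w)))) : D


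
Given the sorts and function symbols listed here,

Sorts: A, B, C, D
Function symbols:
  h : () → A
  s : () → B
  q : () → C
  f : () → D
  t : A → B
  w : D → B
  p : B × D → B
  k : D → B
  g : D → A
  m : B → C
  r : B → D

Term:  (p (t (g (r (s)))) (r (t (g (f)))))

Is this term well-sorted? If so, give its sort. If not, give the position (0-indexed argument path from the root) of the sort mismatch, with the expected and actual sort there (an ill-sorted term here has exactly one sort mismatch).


        (s) : B
      (r (s)) : D
    (g (r (s))) : A
  (t (g (r (s)))) : B
        (f) : D
      (g (f)) : A
    (t (g (f))) : B
  (r (t (g (f)))) : D
(p (t (g (r (s)))) (r (t (g (f))))) : B

well-sorted; sort = B


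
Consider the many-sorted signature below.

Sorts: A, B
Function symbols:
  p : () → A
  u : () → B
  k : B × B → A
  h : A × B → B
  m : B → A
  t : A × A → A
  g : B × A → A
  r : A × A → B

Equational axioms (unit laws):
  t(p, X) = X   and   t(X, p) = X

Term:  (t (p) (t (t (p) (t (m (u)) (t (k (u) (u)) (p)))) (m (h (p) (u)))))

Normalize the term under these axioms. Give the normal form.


1. (t (p) (t (t (p) (t (m (u)) (t (k (u) (u)) (p)))) (m (h (p) (u)))))  →  (t (t (p) (t (m (u)) (t (k (u) (u)) (p)))) (m (h (p) (u))))
2. (t (t (p) (t (m (u)) (t (k (u) (u)) (p)))) (m (h (p) (u))))  →  (t (t (m (u)) (t (k (u) (u)) (p))) (m (h (p) (u))))
3. (t (t (m (u)) (t (k (u) (u)) (p))) (m (h (p) (u))))  →  (t (t (m (u)) (k (u) (u))) (m (h (p) (u))))

normal form = (t (t (m (u)) (k (u) (u))) (m (h (p) (u))))


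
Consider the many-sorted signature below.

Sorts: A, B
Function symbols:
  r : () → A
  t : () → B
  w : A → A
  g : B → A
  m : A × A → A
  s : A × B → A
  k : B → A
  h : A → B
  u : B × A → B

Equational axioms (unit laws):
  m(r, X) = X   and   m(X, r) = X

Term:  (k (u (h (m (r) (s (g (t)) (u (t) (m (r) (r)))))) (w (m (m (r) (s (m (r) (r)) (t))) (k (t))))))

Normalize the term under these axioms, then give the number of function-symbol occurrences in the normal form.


1. (k (u (h (m (r) (s (g (t)) (u (t) (m (r) (r)))))) (w (m (m (r) (s (m (r) (r)) (t))) (k (t))))))  →  (k (u (h (s (g (t)) (u (t) (m (r) (r))))) (w (m (m (r) (s (m (r) (r)) (t))) (k (t))))))
2. (k (u (h (s (g (t)) (u (t) (m (r) (r))))) (w (m (m (r) (s (m (r) (r)) (t))) (k (t))))))  →  (k (u (h (s (g (t)) (u (t) (r)))) (w (m (m (r) (s (m (r) (r)) (t))) (k (t))))))
3. (k (u (h (s (g (t)) (u (t) (r)))) (w (m (m (r) (s (m (r) (r)) (t))) (k (t))))))  →  (k (u (h (s (g (t)) (u (t) (r)))) (w (m (s (m (r) (r)) (t)) (k (t))))))
4. (k (u (h (s (g (t)) (u (t) (r)))) (w (m (s (m (r) (r)) (t)) (k (t))))))  →  (k (u (h (s (g (t)) (u (t) (r)))) (w (m (s (r) (t)) (k (t))))))
normal form: (k (u (h (s (g (t)) (u (t) (r)))) (w (m (s (r) (t)) (k (t))))))

size = 16


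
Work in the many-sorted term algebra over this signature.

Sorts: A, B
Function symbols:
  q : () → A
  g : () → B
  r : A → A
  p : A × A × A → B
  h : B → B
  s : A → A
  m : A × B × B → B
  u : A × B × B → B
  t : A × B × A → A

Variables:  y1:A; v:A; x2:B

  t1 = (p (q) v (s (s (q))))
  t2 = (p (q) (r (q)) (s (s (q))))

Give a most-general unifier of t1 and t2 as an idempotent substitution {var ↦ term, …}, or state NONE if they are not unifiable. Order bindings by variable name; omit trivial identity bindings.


{v ↦ (r (q))}


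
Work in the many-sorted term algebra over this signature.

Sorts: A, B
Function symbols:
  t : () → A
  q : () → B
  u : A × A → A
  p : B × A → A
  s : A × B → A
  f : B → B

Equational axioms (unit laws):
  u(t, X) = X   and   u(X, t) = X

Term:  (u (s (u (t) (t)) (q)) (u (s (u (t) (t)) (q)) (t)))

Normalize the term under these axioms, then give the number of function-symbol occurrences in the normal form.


size = 7

1. (u (s (u (t) (t)) (q)) (u (s (u (t) (t)) (q)) (t)))  →  (u (s (t) (q)) (u (s (u (t) (t)) (q)) (t)))
2. (u (s (t) (q)) (u (s (u (t) (t)) (q)) (t)))  →  (u (s (t) (q)) (s (u (t) (t)) (q)))
3. (u (s (t) (q)) (s (u (t) (t)) (q)))  →  (u (s (t) (q)) (s (t) (q)))
normal form: (u (s (t) (q)) (s (t) (q)))


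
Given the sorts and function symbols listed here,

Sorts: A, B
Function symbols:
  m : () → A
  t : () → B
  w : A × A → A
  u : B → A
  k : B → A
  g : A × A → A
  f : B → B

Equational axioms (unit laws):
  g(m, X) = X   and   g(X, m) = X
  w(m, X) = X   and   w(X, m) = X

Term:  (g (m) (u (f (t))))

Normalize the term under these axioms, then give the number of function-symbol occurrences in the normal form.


1. (g (m) (u (f (t))))  →  (u (f (t)))
normal form: (u (f (t)))

size = 3


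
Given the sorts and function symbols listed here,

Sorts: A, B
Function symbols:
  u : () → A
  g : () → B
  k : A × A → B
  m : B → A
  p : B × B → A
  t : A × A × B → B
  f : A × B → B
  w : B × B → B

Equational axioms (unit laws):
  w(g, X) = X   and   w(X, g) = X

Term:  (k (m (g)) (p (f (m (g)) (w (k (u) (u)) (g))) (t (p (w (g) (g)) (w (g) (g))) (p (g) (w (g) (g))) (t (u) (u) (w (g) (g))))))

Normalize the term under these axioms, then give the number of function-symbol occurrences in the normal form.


size = 21

1. (k (m (g)) (p (f (m (g)) (w (k (u) (u)) (g))) (t (p (w (g) (g)) (w (g) (g))) (p (g) (w (g) (g))) (t (u) (u) (w (g) (g))))))  →  (k (m (g)) (p (f (m (g)) (k (u) (u))) (t (p (w (g) (g)) (w (g) (g))) (p (g) (w (g) (g))) (t (u) (u) (w (g) (g))))))
2. (k (m (g)) (p (f (m (g)) (k (u) (u))) (t (p (w (g) (g)) (w (g) (g))) (p (g) (w (g) (g))) (t (u) (u) (w (g) (g))))))  →  (k (m (g)) (p (f (m (g)) (k (u) (u))) (t (p (g) (w (g) (g))) (p (g) (w (g) (g))) (t (u) (u) (w (g) (g))))))
3. (k (m (g)) (p (f (m (g)) (k (u) (u))) (t (p (g) (w (g) (g))) (p (g) (w (g) (g))) (t (u) (u) (w (g) (g))))))  →  (k (m (g)) (p (f (m (g)) (k (u) (u))) (t (p (g) (g)) (p (g) (w (g) (g))) (t (u) (u) (w (g) (g))))))
4. (k (m (g)) (p (f (m (g)) (k (u) (u))) (t (p (g) (g)) (p (g) (w (g) (g))) (t (u) (u) (w (g) (g))))))  →  (k (m (g)) (p (f (m (g)) (k (u) (u))) (t (p (g) (g)) (p (g) (g)) (t (u) (u) (w (g) (g))))))
5. (k (m (g)) (p (f (m (g)) (k (u) (u))) (t (p (g) (g)) (p (g) (g)) (t (u) (u) (w (g) (g))))))  →  (k (m (g)) (p (f (m (g)) (k (u) (u))) (t (p (g) (g)) (p (g) (g)) (t (u) (u) (g)))))
normal form: (k (m (g)) (p (f (m (g)) (k (u) (u))) (t (p (g) (g)) (p (g) (g)) (t (u) (u) (g)))))


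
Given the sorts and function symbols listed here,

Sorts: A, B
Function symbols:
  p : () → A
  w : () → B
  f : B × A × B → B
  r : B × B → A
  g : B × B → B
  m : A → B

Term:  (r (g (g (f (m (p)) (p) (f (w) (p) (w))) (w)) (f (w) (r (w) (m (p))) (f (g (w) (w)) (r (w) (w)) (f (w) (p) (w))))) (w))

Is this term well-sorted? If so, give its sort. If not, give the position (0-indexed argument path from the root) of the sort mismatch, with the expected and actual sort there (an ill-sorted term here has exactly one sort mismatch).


          (p) : A
        (m (p)) : B
        (p) : A
          (w) : B
          (p) : A
          (w) : B
        (f (w) (p) (w)) : B
      (f (m (p)) (p) (f (w) (p) (w))) : B
      (w) : B
    (g (f (m (p)) (p) (f (w) (p) (w))) (w)) : B
      (w) : B
        (w) : B
          (p) : A
        (m (p)) : B
      (r (w) (m (p))) : A
          (w) : B
          (w) : B
        (g (w) (w)) : B
          (w) : B
          (w) : B
        (r (w) (w)) : A
          (w) : B
          (p) : A
          (w) : B
        (f (w) (p) (w)) : B
      (f (g (w) (w)) (r (w) (w)) (f (w) (p) (w))) : B
    (f (w) (r (w) (m (p))) (f (g (w) (w)) (r (w) (w)) (f (w) (p) (w)))) : B
  (g (g (f (m (p)) (p) (f (w) (p) (w))) (w)) (f (w) (r (w) (m (p))) (f (g (w) (w)) (r (w) (w)) (f (w) (p) (w))))) : B
  (w) : B
(r (g (g (f (m (p)) (p) (f (w) (p) (w))) (w)) (f (w) (r (w) (m (p))) (f (g (w) (w)) (r (w) (w)) (f (w) (p) (w))))) (w)) : A

well-sorted; sort = A


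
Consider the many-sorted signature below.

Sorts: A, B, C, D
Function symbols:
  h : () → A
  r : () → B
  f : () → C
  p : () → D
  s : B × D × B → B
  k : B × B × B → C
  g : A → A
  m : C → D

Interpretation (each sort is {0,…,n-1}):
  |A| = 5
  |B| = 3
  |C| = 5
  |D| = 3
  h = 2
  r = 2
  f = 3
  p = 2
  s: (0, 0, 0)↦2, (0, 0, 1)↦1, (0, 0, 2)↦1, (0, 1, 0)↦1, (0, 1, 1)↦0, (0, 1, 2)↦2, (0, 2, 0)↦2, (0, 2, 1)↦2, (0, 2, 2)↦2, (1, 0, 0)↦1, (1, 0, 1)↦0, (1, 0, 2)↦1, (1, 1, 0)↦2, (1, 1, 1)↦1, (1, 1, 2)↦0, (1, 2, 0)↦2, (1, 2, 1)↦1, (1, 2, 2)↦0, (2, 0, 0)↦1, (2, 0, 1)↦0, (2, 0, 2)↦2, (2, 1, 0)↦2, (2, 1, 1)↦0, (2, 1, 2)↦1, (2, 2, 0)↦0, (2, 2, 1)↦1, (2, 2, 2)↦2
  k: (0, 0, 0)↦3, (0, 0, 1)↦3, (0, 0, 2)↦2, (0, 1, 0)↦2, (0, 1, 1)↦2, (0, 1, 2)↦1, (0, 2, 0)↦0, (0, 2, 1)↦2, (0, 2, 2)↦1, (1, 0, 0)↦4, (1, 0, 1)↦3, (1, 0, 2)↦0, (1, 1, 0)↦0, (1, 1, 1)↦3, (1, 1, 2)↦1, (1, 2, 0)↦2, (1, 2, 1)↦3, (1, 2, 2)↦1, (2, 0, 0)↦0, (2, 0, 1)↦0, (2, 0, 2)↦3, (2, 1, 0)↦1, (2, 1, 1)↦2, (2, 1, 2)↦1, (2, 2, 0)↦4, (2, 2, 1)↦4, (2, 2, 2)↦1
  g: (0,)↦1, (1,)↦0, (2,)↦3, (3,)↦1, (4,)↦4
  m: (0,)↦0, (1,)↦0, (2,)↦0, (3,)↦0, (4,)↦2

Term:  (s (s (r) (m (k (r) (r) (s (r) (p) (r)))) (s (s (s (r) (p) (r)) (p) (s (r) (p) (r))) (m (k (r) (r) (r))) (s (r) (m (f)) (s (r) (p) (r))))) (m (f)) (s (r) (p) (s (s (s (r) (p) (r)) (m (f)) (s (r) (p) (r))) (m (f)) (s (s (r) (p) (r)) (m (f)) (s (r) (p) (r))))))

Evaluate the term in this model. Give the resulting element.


  r = 2
  r = 2
  r = 2
  r = 2
  p = 2
  r = 2
  (s (r) (p) (r)) = s(2, 2, 2) = 2
  (k (r) (r) (s (r) (p) (r))) = k(2, 2, 2) = 1
  (m (k (r) (r) (s (r) (p) (r)))) = m(1,) = 0
  r = 2
  p = 2
  r = 2
  (s (r) (p) (r)) = s(2, 2, 2) = 2
  p = 2
  r = 2
  p = 2
  r = 2
  (s (r) (p) (r)) = s(2, 2, 2) = 2
  (s (s (r) (p) (r)) (p) (s (r) (p) (r))) = s(2, 2, 2) = 2
  r = 2
  r = 2
  r = 2
  (k (r) (r) (r)) = k(2, 2, 2) = 1
  (m (k (r) (r) (r))) = m(1,) = 0
  r = 2
  f = 3
  (m (f)) = m(3,) = 0
  r = 2
  p = 2
  r = 2
  (s (r) (p) (r)) = s(2, 2, 2) = 2
  (s (r) (m (f)) (s (r) (p) (r))) = s(2, 0, 2) = 2
  (s (s (s (r) (p) (r)) (p) (s (r) (p) (r))) (m (k (r) (r) (r))) (s (r) (m (f)) (s (r) (p) (r)))) = s(2, 0, 2) = 2
  (s (r) (m (k (r) (r) (s (r) (p) (r)))) (s (s (s (r) (p) (r)) (p) (s (r) (p) (r))) (m (k (r) (r) (r))) (s (r) (m (f)) (s (r) (p) (r))))) = s(2, 0, 2) = 2
  f = 3
  (m (f)) = m(3,) = 0
  r = 2
  p = 2
  r = 2
  p = 2
  r = 2
  (s (r) (p) (r)) = s(2, 2, 2) = 2
  f = 3
  (m (f)) = m(3,) = 0
  r = 2
  p = 2
  r = 2
  (s (r) (p) (r)) = s(2, 2, 2) = 2
  (s (s (r) (p) (r)) (m (f)) (s (r) (p) (r))) = s(2, 0, 2) = 2
  f = 3
  (m (f)) = m(3,) = 0
  r = 2
  p = 2
  r = 2
  (s (r) (p) (r)) = s(2, 2, 2) = 2
  f = 3
  (m (f)) = m(3,) = 0
  r = 2
  p = 2
  r = 2
  (s (r) (p) (r)) = s(2, 2, 2) = 2
  (s (s (r) (p) (r)) (m (f)) (s (r) (p) (r))) = s(2, 0, 2) = 2
  (s (s (s (r) (p) (r)) (m (f)) (s (r) (p) (r))) (m (f)) (s (s (r) (p) (r)) (m (f)) (s (r) (p) (r)))) = s(2, 0, 2) = 2
  (s (r) (p) (s (s (s (r) (p) (r)) (m (f)) (s (r) (p) (r))) (m (f)) (s (s (r) (p) (r)) (m (f)) (s (r) (p) (r))))) = s(2, 2, 2) = 2
  (s (s (r) (m (k (r) (r) (s (r) (p) (r)))) (s (s (s (r) (p) (r)) (p) (s (r) (p) (r))) (m (k (r) (r) (r))) (s (r) (m (f)) (s (r) (p) (r))))) (m (f)) (s (r) (p) (s (s (s (r) (p) (r)) (m (f)) (s (r) (p) (r))) (m (f)) (s (s (r) (p) (r)) (m (f)) (s (r) (p) (r)))))) = s(2, 0, 2) = 2

value = 2


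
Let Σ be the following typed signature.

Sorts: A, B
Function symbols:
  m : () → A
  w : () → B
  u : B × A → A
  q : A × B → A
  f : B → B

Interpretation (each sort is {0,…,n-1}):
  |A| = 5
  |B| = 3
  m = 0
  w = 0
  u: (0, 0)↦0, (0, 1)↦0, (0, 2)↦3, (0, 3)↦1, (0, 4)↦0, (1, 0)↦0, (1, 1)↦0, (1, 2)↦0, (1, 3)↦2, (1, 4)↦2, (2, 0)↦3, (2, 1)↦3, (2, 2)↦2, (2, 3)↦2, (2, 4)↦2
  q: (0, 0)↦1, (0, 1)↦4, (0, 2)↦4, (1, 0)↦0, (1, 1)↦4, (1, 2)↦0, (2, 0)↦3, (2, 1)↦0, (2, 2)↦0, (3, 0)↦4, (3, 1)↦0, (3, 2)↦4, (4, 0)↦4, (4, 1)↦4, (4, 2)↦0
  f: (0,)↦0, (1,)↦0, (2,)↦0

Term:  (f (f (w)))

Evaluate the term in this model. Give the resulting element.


  w = 0
  (f (w)) = f(0,) = 0
  (f (f (w))) = f(0,) = 0

value = 0


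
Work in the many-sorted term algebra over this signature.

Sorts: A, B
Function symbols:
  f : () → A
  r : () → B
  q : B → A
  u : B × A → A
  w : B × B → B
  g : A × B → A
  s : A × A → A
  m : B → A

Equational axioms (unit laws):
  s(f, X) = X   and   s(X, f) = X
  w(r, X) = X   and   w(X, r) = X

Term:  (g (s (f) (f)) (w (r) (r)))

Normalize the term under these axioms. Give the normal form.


1. (g (s (f) (f)) (w (r) (r)))  →  (g (f) (w (r) (r)))
2. (g (f) (w (r) (r)))  →  (g (f) (r))

normal form = (g (f) (r))


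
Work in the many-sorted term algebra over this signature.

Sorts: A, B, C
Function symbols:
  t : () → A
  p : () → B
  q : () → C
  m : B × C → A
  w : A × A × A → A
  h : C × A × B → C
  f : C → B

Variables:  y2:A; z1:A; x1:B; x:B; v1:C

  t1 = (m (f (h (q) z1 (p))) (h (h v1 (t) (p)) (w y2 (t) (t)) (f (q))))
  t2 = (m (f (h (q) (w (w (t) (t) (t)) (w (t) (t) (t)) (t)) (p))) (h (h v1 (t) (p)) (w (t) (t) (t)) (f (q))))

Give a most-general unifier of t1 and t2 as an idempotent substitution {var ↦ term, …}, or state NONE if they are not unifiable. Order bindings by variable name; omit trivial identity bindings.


{y2 ↦ (t), z1 ↦ (w (w (t) (t) (t)) (w (t) (t) (t)) (t))}
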